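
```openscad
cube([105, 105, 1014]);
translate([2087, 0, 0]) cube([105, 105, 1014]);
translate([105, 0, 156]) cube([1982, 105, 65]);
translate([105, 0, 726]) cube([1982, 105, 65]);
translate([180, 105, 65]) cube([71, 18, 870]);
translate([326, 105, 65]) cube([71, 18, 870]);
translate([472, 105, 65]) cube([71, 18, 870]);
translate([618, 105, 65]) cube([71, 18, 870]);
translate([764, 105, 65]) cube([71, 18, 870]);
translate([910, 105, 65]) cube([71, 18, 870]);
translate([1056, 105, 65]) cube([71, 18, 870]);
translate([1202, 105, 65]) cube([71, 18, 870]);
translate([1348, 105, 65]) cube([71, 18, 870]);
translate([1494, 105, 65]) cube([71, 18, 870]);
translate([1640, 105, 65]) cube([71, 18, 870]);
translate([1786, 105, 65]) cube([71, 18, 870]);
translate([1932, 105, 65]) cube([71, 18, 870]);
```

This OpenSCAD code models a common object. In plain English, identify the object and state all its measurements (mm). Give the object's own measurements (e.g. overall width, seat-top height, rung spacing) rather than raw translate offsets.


A fence section. Two 105×105 mm posts, 1014 mm tall, stand on the floor with a clear span of 1982 mm between their inner faces. Two horizontal rails of 105×65 mm section span the gap between the posts with their undersides at z = 156 mm and z = 726 mm, flush with the posts' −y face. 13 pickets, each 71 mm wide, 18 mm thick and 870 mm tall, are fixed to the +y face of the rails with their bottoms at z = 65 mm, spaced across the span with a 75 mm gap after the −x post and between neighbouring pickets, with 84 mm left before the +x post.


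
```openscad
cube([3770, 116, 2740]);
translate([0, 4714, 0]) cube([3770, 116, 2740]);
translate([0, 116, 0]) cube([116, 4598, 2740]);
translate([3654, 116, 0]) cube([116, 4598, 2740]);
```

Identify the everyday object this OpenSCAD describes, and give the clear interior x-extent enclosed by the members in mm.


A house (or room) frame. The interior width is 3538 mm.

Four 2740 mm walls enclosing a rectangle with no floor or roof — a room or house frame. Outside width is 3770 mm and wall thickness is 116 mm, so the interior width is 3770 − 2 × 116 = 3538 mm.


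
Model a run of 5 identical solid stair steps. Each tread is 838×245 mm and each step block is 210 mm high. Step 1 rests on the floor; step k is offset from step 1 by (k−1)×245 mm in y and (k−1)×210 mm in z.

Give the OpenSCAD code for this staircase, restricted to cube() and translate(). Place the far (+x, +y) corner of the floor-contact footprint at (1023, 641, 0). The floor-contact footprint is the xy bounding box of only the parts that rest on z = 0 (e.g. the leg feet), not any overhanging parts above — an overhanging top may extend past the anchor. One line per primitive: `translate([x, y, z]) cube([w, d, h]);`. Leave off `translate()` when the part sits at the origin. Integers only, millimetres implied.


translate([185, 396, 0]) cube([838, 245, 210]);
translate([185, 641, 210]) cube([838, 245, 210]);
translate([185, 886, 420]) cube([838, 245, 210]);
translate([185, 1131, 630]) cube([838, 245, 210]);
translate([185, 1376, 840]) cube([838, 245, 210]);


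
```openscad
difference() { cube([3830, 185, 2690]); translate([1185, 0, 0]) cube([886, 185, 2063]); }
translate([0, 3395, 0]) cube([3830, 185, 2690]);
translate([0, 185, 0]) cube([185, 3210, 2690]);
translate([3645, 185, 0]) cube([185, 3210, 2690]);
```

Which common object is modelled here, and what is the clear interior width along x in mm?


A single room. The interior width is 3460 mm.

Four walls enclosing a rectangle with a door in the front wall — a room. Outside width 3830 minus two 185 mm walls gives 3460 mm.


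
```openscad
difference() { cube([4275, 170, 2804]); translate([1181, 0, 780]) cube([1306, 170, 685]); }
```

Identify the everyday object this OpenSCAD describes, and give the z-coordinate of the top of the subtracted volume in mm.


A wall with a window opening. The window head height is 1465 mm.

A wall with a rectangular opening subtracted — a window. Sill at z = 780, opening 685 mm tall, so the head is at 780 + 685 = 1465 mm.


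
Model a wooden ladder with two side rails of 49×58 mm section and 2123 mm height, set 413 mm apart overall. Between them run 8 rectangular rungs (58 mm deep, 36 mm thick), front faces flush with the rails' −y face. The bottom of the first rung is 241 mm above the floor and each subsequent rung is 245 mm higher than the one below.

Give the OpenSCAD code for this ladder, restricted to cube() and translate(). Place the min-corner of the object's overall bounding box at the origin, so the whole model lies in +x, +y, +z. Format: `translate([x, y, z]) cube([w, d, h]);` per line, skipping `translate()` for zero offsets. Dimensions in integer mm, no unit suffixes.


// rung span = 413 - 2*49 = 315
// rung[k] z = 241 + k*245
cube([49, 58, 2123]);
translate([364, 0, 0]) cube([49, 58, 2123]);
translate([49, 0, 241]) cube([315, 58, 36]);
translate([49, 0, 486]) cube([315, 58, 36]);
translate([49, 0, 731]) cube([315, 58, 36]);
translate([49, 0, 976]) cube([315, 58, 36]);
translate([49, 0, 1221]) cube([315, 58, 36]);
translate([49, 0, 1466]) cube([315, 58, 36]);
translate([49, 0, 1711]) cube([315, 58, 36]);
translate([49, 0, 1956]) cube([315, 58, 36]);


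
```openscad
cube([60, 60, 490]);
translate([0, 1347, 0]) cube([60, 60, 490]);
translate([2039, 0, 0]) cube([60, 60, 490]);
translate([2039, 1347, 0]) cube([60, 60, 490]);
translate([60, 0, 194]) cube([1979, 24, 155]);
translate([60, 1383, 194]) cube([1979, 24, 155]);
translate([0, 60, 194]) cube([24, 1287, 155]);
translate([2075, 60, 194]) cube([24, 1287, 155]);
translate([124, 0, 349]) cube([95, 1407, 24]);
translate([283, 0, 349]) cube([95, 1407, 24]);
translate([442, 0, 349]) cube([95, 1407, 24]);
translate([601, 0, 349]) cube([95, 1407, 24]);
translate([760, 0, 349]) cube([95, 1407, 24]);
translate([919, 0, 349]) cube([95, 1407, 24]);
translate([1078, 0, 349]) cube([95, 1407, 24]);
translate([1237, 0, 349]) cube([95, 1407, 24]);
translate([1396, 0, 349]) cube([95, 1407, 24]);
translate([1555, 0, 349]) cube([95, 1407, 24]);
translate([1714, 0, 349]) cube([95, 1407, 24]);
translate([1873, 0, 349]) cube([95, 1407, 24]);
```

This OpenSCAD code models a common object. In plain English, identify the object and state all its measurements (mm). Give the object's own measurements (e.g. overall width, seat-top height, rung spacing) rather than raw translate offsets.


A bed frame 2099 mm long (x) by 1407 mm wide (y). Four 60×60 mm corner posts, 490 mm tall, at the corners of the footprint. Four rails of 24 mm thickness and 155 mm height run between adjacent posts with their undersides at z = 194 mm, their outer faces flush with the outside of the frame (the two x-running rails run between the posts' inner faces; the two y-running rails run between the posts' inner faces). 12 slats, each 95 mm wide (x) and 24 mm thick, lie across the top of the two x-running rails, running the full 1407 mm width of the frame in y; along x they sit between the end posts with a 64 mm gap after the −x posts and between neighbouring slats, leaving 71 mm before the +x posts.


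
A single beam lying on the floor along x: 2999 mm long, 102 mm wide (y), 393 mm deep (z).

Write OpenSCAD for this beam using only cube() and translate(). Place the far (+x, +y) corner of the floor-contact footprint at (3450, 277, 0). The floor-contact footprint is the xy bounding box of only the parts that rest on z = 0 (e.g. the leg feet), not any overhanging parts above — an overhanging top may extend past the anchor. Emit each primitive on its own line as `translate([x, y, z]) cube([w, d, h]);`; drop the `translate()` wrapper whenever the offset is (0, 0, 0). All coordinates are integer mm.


translate([451, 175, 0]) cube([2999, 102, 393]);


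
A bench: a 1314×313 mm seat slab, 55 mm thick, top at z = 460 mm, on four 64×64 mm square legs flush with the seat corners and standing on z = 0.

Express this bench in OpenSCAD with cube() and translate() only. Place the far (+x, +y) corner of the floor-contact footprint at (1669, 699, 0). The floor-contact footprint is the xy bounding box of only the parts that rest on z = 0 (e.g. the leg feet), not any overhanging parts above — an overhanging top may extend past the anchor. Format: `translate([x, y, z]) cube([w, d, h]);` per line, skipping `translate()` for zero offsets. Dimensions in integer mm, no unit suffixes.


translate([355, 386, 405]) cube([1314, 313, 55]);
translate([355, 386, 0]) cube([64, 64, 405]);
translate([355, 635, 0]) cube([64, 64, 405]);
translate([1605, 386, 0]) cube([64, 64, 405]);
translate([1605, 635, 0]) cube([64, 64, 405]);


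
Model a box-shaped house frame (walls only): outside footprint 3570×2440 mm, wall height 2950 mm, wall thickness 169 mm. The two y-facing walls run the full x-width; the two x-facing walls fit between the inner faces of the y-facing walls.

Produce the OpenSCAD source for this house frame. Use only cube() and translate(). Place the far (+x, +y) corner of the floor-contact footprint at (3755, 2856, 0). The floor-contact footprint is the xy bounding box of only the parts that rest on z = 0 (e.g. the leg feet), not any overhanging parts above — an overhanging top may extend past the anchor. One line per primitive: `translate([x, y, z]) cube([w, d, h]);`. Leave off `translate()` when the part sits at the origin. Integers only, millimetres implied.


translate([185, 416, 0]) cube([3570, 169, 2950]);
translate([185, 2687, 0]) cube([3570, 169, 2950]);
translate([185, 585, 0]) cube([169, 2102, 2950]);
translate([3586, 585, 0]) cube([169, 2102, 2950]);


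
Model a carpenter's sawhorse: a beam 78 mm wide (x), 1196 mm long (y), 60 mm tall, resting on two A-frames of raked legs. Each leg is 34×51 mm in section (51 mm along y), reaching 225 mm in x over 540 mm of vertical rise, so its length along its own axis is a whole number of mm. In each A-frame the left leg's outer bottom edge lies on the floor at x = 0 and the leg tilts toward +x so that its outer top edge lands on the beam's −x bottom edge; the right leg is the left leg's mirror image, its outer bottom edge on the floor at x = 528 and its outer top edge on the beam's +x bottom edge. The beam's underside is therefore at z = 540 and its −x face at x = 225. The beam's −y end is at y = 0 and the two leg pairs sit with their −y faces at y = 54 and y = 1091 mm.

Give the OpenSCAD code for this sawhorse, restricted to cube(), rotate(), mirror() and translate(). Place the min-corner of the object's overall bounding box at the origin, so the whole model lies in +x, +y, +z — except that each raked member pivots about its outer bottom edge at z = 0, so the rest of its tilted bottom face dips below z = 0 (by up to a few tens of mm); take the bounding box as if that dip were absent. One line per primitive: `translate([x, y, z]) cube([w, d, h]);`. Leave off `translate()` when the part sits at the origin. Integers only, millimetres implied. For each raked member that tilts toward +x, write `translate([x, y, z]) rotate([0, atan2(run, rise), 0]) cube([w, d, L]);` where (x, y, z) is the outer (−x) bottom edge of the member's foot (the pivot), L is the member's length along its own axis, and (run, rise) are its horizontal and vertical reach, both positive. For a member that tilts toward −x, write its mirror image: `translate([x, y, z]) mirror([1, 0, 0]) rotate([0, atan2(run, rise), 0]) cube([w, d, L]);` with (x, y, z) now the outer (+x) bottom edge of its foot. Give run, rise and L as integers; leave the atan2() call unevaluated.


translate([225, 0, 540]) cube([78, 1196, 60]);
translate([0, 54, 0]) rotate([0, atan2(225, 540), 0]) cube([34, 51, 585]);
translate([528, 54, 0]) mirror([1, 0, 0]) rotate([0, atan2(225, 540), 0]) cube([34, 51, 585]);
translate([0, 1091, 0]) rotate([0, atan2(225, 540), 0]) cube([34, 51, 585]);
translate([528, 1091, 0]) mirror([1, 0, 0]) rotate([0, atan2(225, 540), 0]) cube([34, 51, 585]);


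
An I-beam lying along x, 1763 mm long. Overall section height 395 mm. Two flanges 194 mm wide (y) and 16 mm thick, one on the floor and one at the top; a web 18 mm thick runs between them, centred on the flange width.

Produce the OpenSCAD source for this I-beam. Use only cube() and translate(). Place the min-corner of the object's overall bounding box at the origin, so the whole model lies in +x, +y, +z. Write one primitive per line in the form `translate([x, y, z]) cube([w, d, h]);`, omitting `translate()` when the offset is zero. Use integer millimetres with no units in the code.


cube([1763, 194, 16]);
translate([0, 88, 16]) cube([1763, 18, 363]);
translate([0, 0, 379]) cube([1763, 194, 16]);


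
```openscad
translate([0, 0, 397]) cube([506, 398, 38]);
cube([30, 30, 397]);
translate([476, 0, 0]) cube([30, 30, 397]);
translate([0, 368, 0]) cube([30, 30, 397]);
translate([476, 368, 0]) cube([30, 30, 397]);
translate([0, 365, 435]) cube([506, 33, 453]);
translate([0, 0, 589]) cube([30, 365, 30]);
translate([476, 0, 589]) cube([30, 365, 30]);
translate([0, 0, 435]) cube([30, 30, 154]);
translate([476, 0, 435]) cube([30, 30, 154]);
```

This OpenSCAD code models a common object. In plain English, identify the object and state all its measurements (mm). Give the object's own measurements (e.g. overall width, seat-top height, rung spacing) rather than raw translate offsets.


A chair. The seat is a 506×398×38 mm slab with its top at z = 435 mm, on four 30×30 mm corner legs (flush with the seat edges, standing on z = 0). A flat backrest 33 mm thick, 453 mm tall, spans the full seat width and rises from the seat top along its +y edge, rear face flush with the rear of the seat. Two armrests of 30×30 mm section run along each side from the seat's front edge to the front of the backrest, top faces 184 mm above the seat top and outer faces flush with the seat's x-edges; a 30×30 mm post under the front of each armrest stands on the seat at the front corner.


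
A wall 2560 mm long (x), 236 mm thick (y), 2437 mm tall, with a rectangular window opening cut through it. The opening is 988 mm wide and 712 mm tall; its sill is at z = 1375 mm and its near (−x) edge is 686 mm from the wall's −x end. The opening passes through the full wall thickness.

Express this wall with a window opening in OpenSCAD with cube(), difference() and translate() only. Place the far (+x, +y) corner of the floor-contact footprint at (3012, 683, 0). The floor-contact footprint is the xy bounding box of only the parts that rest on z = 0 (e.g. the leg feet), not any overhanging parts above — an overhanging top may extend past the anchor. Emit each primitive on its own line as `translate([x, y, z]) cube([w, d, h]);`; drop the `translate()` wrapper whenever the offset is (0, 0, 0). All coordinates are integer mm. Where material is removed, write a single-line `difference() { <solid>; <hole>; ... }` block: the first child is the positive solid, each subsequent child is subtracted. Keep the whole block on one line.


difference() { translate([452, 447, 0]) cube([2560, 236, 2437]); translate([1138, 447, 1375]) cube([988, 236, 712]); }


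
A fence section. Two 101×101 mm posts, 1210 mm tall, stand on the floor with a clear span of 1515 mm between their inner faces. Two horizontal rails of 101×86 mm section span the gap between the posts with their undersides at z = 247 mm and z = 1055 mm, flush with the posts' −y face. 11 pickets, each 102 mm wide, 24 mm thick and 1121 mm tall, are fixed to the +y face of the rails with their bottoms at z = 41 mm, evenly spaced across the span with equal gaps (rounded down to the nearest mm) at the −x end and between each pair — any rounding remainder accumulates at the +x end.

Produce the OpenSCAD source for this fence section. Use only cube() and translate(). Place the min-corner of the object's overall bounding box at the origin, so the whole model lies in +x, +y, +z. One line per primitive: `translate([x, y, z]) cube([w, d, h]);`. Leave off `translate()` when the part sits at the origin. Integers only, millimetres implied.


cube([101, 101, 1210]);
translate([1616, 0, 0]) cube([101, 101, 1210]);
translate([101, 0, 247]) cube([1515, 101, 86]);
translate([101, 0, 1055]) cube([1515, 101, 86]);
translate([133, 101, 41]) cube([102, 24, 1121]);
translate([267, 101, 41]) cube([102, 24, 1121]);
translate([401, 101, 41]) cube([102, 24, 1121]);
translate([535, 101, 41]) cube([102, 24, 1121]);
translate([669, 101, 41]) cube([102, 24, 1121]);
translate([803, 101, 41]) cube([102, 24, 1121]);
translate([937, 101, 41]) cube([102, 24, 1121]);
translate([1071, 101, 41]) cube([102, 24, 1121]);
translate([1205, 101, 41]) cube([102, 24, 1121]);
translate([1339, 101, 41]) cube([102, 24, 1121]);
translate([1473, 101, 41]) cube([102, 24, 1121]);


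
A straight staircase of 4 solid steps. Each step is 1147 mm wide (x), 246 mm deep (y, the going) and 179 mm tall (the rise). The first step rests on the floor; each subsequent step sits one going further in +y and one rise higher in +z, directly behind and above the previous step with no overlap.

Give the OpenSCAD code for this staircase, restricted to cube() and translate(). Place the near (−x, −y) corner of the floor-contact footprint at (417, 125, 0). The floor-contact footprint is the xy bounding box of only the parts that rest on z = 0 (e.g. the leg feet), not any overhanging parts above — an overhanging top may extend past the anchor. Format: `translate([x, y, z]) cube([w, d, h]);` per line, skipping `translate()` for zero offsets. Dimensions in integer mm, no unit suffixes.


translate([417, 125, 0]) cube([1147, 246, 179]);
translate([417, 371, 179]) cube([1147, 246, 179]);
translate([417, 617, 358]) cube([1147, 246, 179]);
translate([417, 863, 537]) cube([1147, 246, 179]);


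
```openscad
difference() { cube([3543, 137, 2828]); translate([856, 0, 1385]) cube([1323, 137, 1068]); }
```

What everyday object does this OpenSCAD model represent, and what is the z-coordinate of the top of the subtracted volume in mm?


A wall with a window opening. The window head height is 2453 mm.

A wall with a rectangular opening subtracted — a window. Sill at z = 1385, opening 1068 mm tall, so the head is at 1385 + 1068 = 2453 mm.


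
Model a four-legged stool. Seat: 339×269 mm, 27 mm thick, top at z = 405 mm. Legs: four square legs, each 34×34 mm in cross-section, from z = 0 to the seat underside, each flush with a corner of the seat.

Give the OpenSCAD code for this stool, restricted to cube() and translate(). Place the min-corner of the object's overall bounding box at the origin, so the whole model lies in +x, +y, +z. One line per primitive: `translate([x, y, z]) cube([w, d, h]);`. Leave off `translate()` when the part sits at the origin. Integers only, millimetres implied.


translate([0, 0, 378]) cube([339, 269, 27]);
cube([34, 34, 378]);
translate([305, 0, 0]) cube([34, 34, 378]);
translate([0, 235, 0]) cube([34, 34, 378]);
translate([305, 235, 0]) cube([34, 34, 378]);


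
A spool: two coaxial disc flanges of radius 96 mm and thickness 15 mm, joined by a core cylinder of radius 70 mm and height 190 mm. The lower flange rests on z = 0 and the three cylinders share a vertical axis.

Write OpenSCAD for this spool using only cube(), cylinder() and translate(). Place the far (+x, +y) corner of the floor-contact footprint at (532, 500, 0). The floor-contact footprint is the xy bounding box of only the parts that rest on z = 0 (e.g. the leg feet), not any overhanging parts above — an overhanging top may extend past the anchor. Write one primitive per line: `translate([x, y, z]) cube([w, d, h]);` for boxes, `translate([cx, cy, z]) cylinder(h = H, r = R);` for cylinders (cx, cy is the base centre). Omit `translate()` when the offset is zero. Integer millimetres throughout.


translate([436, 404, 0]) cylinder(h = 15, r = 96);
translate([436, 404, 15]) cylinder(h = 190, r = 70);
translate([436, 404, 205]) cylinder(h = 15, r = 96);


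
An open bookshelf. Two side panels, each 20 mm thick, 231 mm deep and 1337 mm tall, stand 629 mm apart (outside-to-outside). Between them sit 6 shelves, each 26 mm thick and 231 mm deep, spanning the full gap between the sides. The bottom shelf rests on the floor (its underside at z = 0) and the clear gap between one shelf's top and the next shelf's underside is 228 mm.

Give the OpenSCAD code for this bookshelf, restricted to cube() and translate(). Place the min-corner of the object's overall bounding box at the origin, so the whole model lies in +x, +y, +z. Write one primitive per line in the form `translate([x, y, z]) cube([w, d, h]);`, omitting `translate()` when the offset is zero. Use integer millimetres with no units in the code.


cube([20, 231, 1337]);
translate([609, 0, 0]) cube([20, 231, 1337]);
translate([20, 0, 0]) cube([589, 231, 26]);
translate([20, 0, 254]) cube([589, 231, 26]);
translate([20, 0, 508]) cube([589, 231, 26]);
translate([20, 0, 762]) cube([589, 231, 26]);
translate([20, 0, 1016]) cube([589, 231, 26]);
translate([20, 0, 1270]) cube([589, 231, 26]);


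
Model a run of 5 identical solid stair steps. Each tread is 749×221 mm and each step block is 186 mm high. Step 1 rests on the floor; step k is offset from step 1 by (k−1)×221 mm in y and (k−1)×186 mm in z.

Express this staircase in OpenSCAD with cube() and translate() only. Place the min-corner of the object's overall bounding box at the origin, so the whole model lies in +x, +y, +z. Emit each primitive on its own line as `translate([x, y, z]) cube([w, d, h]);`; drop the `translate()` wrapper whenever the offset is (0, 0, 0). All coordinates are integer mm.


cube([749, 221, 186]);
translate([0, 221, 186]) cube([749, 221, 186]);
translate([0, 442, 372]) cube([749, 221, 186]);
translate([0, 663, 558]) cube([749, 221, 186]);
translate([0, 884, 744]) cube([749, 221, 186]);


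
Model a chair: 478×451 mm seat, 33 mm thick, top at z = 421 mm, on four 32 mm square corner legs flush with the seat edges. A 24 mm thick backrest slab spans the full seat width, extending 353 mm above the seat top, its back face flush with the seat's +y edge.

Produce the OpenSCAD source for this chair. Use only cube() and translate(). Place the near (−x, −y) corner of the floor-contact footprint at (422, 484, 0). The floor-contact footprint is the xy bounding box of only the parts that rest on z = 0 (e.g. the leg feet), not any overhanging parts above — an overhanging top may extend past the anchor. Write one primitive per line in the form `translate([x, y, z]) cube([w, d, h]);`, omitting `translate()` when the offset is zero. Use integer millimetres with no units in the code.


// leg_h = 421 - 33 = 388
translate([422, 484, 388]) cube([478, 451, 33]);
translate([422, 484, 0]) cube([32, 32, 388]);
translate([868, 484, 0]) cube([32, 32, 388]);
translate([422, 903, 0]) cube([32, 32, 388]);
translate([868, 903, 0]) cube([32, 32, 388]);
translate([422, 911, 421]) cube([478, 24, 353]);


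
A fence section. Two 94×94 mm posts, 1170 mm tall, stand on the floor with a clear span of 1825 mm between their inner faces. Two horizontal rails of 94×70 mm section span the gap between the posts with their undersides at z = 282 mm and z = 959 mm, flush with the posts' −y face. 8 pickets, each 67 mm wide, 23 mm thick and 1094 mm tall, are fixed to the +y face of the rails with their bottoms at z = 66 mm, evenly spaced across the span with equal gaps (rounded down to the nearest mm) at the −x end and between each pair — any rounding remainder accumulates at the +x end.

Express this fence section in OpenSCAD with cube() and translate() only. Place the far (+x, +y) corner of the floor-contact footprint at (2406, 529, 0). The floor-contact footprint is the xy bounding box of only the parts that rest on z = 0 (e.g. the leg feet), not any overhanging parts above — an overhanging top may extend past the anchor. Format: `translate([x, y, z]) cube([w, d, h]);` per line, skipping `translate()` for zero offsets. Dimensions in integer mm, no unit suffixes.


translate([393, 435, 0]) cube([94, 94, 1170]);
translate([2312, 435, 0]) cube([94, 94, 1170]);
translate([487, 435, 282]) cube([1825, 94, 70]);
translate([487, 435, 959]) cube([1825, 94, 70]);
translate([630, 529, 66]) cube([67, 23, 1094]);
translate([840, 529, 66]) cube([67, 23, 1094]);
translate([1050, 529, 66]) cube([67, 23, 1094]);
translate([1260, 529, 66]) cube([67, 23, 1094]);
translate([1470, 529, 66]) cube([67, 23, 1094]);
translate([1680, 529, 66]) cube([67, 23, 1094]);
translate([1890, 529, 66]) cube([67, 23, 1094]);
translate([2100, 529, 66]) cube([67, 23, 1094]);


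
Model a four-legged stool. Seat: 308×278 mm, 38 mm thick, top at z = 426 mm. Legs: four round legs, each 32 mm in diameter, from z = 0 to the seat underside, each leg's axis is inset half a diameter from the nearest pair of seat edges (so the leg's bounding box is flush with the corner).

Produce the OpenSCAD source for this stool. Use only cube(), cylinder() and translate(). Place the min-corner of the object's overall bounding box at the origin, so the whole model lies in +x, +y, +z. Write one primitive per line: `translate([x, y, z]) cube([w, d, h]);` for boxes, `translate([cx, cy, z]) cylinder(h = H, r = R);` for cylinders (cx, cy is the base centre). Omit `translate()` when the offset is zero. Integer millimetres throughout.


// leg_h = 426 - 38 = 388
translate([0, 0, 388]) cube([308, 278, 38]);
translate([16, 16, 0]) cylinder(h = 388, r = 16);
translate([292, 16, 0]) cylinder(h = 388, r = 16);
translate([16, 262, 0]) cylinder(h = 388, r = 16);
translate([292, 262, 0]) cylinder(h = 388, r = 16);


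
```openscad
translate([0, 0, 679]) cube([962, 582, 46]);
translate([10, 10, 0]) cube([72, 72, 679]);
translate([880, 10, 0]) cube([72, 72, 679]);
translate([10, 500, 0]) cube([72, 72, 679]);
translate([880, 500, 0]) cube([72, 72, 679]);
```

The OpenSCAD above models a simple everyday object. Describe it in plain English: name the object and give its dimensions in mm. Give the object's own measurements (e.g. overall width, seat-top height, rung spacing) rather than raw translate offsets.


A rectangular dining table. The top is 962×582×46 mm with its upper surface at z = 725 mm. It stands on four 72×72 mm square legs, each inset 10 mm from the nearest pair of top edges, running from the floor to the underside of the top.


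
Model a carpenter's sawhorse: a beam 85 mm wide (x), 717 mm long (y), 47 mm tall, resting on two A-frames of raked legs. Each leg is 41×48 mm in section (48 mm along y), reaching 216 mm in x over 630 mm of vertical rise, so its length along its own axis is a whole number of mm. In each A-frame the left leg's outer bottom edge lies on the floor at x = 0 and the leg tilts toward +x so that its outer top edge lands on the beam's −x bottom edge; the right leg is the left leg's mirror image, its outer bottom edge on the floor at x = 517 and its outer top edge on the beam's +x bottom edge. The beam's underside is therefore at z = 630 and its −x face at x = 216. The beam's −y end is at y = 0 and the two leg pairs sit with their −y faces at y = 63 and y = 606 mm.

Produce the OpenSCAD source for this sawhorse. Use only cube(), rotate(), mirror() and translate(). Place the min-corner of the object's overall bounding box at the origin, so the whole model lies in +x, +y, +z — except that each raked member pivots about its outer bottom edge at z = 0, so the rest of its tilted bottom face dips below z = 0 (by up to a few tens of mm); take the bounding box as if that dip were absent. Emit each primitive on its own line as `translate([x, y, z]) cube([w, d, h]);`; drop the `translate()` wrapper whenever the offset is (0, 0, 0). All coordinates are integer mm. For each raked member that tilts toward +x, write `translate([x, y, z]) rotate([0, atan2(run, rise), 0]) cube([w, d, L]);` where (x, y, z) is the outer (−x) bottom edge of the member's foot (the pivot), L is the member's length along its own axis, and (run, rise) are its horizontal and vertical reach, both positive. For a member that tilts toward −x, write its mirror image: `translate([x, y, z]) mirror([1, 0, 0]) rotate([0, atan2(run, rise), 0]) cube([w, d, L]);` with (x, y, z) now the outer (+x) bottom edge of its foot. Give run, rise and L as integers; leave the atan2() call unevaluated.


translate([216, 0, 630]) cube([85, 717, 47]);
translate([0, 63, 0]) rotate([0, atan2(216, 630), 0]) cube([41, 48, 666]);
translate([517, 63, 0]) mirror([1, 0, 0]) rotate([0, atan2(216, 630), 0]) cube([41, 48, 666]);
translate([0, 606, 0]) rotate([0, atan2(216, 630), 0]) cube([41, 48, 666]);
translate([517, 606, 0]) mirror([1, 0, 0]) rotate([0, atan2(216, 630), 0]) cube([41, 48, 666]);


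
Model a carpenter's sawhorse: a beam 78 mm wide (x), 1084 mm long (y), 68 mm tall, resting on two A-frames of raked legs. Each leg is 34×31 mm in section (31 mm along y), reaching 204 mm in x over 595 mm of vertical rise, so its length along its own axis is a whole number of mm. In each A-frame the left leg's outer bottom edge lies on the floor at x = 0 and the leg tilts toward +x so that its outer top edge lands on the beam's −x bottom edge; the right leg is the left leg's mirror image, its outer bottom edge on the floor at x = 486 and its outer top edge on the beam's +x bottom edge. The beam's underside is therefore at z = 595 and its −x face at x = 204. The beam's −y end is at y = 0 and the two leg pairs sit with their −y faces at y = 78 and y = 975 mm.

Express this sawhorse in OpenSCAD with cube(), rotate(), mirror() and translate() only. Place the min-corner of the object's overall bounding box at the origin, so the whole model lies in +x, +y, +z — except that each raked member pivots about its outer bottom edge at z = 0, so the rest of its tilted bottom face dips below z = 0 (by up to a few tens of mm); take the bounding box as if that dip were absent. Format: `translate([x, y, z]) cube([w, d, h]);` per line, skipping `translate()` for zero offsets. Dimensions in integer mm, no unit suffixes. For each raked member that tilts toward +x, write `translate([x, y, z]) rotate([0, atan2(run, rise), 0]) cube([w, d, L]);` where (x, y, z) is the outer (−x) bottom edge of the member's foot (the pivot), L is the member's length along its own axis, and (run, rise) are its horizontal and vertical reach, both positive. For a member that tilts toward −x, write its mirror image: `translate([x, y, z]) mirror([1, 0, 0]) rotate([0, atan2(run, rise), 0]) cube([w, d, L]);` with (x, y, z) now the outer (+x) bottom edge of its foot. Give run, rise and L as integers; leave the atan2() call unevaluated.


translate([204, 0, 595]) cube([78, 1084, 68]);
translate([0, 78, 0]) rotate([0, atan2(204, 595), 0]) cube([34, 31, 629]);
translate([486, 78, 0]) mirror([1, 0, 0]) rotate([0, atan2(204, 595), 0]) cube([34, 31, 629]);
translate([0, 975, 0]) rotate([0, atan2(204, 595), 0]) cube([34, 31, 629]);
translate([486, 975, 0]) mirror([1, 0, 0]) rotate([0, atan2(204, 595), 0]) cube([34, 31, 629]);


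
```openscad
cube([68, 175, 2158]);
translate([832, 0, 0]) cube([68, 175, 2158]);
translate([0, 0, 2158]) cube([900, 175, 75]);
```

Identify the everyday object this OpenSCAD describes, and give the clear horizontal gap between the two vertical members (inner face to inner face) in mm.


A door frame. The clear opening width is 764 mm.

Two 2158 mm tall posts with a header on top — a door frame. The left jamb is 68 mm wide at x = 0; the right jamb starts at x = 832. The clear opening is 832 − 68 = 764 mm.


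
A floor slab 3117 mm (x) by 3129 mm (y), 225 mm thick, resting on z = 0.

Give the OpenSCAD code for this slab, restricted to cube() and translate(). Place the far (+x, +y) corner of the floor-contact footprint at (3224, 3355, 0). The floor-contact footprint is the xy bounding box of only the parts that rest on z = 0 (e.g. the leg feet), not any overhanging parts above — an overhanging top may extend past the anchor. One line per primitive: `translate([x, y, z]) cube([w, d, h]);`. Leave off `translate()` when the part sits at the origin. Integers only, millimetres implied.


translate([107, 226, 0]) cube([3117, 3129, 225]);


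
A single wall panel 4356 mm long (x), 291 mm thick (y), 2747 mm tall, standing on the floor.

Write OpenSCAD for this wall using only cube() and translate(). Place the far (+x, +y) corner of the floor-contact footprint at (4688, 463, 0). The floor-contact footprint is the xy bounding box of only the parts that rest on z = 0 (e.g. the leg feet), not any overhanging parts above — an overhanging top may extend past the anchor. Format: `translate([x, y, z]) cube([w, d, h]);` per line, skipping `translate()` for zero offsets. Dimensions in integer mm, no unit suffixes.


translate([332, 172, 0]) cube([4356, 291, 2747]);


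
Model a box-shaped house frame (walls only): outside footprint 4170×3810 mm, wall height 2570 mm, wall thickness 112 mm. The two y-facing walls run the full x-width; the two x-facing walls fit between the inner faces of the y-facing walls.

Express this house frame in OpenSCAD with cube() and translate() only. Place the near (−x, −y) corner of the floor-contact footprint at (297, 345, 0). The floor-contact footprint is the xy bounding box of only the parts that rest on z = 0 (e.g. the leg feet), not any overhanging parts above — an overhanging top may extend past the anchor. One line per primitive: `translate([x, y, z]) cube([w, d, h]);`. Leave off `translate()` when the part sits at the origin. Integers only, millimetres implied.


translate([297, 345, 0]) cube([4170, 112, 2570]);
translate([297, 4043, 0]) cube([4170, 112, 2570]);
translate([297, 457, 0]) cube([112, 3586, 2570]);
translate([4355, 457, 0]) cube([112, 3586, 2570]);


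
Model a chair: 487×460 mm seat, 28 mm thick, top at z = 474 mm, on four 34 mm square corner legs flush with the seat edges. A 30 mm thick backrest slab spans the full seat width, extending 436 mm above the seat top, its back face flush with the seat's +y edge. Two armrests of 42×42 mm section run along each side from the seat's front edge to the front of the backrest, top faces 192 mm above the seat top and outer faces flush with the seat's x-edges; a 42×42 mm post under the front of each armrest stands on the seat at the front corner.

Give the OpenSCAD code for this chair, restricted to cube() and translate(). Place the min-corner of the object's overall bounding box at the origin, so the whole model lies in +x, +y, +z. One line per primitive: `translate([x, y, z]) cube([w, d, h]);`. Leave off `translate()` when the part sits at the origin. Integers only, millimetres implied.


translate([0, 0, 446]) cube([487, 460, 28]);
cube([34, 34, 446]);
translate([453, 0, 0]) cube([34, 34, 446]);
translate([0, 426, 0]) cube([34, 34, 446]);
translate([453, 426, 0]) cube([34, 34, 446]);
translate([0, 430, 474]) cube([487, 30, 436]);
translate([0, 0, 624]) cube([42, 430, 42]);
translate([445, 0, 624]) cube([42, 430, 42]);
translate([0, 0, 474]) cube([42, 42, 150]);
translate([445, 0, 474]) cube([42, 42, 150]);


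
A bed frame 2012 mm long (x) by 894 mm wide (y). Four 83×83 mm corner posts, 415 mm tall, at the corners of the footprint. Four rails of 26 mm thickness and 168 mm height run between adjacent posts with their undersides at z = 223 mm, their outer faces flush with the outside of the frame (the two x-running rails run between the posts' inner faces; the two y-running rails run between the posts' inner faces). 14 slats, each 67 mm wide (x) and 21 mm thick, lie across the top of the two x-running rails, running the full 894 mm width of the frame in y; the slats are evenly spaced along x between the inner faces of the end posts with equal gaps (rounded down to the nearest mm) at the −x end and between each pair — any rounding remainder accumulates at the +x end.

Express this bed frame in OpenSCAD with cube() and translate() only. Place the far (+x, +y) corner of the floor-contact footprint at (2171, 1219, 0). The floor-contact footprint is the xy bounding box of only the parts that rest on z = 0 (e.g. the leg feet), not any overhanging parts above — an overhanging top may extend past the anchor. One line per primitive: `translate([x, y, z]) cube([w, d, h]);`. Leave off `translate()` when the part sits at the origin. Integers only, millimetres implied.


translate([159, 325, 0]) cube([83, 83, 415]);
translate([159, 1136, 0]) cube([83, 83, 415]);
translate([2088, 325, 0]) cube([83, 83, 415]);
translate([2088, 1136, 0]) cube([83, 83, 415]);
translate([242, 325, 223]) cube([1846, 26, 168]);
translate([242, 1193, 223]) cube([1846, 26, 168]);
translate([159, 408, 223]) cube([26, 728, 168]);
translate([2145, 408, 223]) cube([26, 728, 168]);
translate([302, 325, 391]) cube([67, 894, 21]);
translate([429, 325, 391]) cube([67, 894, 21]);
translate([556, 325, 391]) cube([67, 894, 21]);
translate([683, 325, 391]) cube([67, 894, 21]);
translate([810, 325, 391]) cube([67, 894, 21]);
translate([937, 325, 391]) cube([67, 894, 21]);
translate([1064, 325, 391]) cube([67, 894, 21]);
translate([1191, 325, 391]) cube([67, 894, 21]);
translate([1318, 325, 391]) cube([67, 894, 21]);
translate([1445, 325, 391]) cube([67, 894, 21]);
translate([1572, 325, 391]) cube([67, 894, 21]);
translate([1699, 325, 391]) cube([67, 894, 21]);
translate([1826, 325, 391]) cube([67, 894, 21]);
translate([1953, 325, 391]) cube([67, 894, 21]);


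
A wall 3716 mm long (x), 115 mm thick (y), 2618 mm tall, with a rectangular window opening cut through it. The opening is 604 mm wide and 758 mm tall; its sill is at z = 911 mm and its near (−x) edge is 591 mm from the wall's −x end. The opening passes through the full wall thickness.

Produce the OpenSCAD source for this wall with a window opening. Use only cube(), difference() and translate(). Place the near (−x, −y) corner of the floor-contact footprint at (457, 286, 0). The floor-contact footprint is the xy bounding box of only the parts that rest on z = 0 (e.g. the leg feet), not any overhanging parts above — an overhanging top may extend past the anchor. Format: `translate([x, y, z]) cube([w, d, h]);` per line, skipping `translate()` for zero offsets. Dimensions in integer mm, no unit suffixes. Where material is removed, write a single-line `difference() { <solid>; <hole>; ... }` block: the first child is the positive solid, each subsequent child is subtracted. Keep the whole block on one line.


difference() { translate([457, 286, 0]) cube([3716, 115, 2618]); translate([1048, 286, 911]) cube([604, 115, 758]); }


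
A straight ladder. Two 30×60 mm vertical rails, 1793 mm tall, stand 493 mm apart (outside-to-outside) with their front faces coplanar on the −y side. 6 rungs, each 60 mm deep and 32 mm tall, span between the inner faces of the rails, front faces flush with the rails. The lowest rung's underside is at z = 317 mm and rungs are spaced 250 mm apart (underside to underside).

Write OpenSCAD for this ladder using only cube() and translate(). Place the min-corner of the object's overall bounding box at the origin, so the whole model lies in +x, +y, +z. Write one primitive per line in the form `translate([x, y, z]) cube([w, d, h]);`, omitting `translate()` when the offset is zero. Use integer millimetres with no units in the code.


// rung span = 493 - 2*30 = 433
// rung[k] z = 317 + k*250
cube([30, 60, 1793]);
translate([463, 0, 0]) cube([30, 60, 1793]);
translate([30, 0, 317]) cube([433, 60, 32]);
translate([30, 0, 567]) cube([433, 60, 32]);
translate([30, 0, 817]) cube([433, 60, 32]);
translate([30, 0, 1067]) cube([433, 60, 32]);
translate([30, 0, 1317]) cube([433, 60, 32]);
translate([30, 0, 1567]) cube([433, 60, 32]);


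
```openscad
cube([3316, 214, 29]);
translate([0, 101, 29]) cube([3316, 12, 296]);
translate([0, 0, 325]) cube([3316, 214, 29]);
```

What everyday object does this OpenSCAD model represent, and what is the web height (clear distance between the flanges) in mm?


An I-beam. The web height is 296 mm.

Two wide flanges with a thin centred web — an I-beam. Overall 354 mm minus two 29 mm flanges gives a web of 354 − 2·29 = 296 mm.


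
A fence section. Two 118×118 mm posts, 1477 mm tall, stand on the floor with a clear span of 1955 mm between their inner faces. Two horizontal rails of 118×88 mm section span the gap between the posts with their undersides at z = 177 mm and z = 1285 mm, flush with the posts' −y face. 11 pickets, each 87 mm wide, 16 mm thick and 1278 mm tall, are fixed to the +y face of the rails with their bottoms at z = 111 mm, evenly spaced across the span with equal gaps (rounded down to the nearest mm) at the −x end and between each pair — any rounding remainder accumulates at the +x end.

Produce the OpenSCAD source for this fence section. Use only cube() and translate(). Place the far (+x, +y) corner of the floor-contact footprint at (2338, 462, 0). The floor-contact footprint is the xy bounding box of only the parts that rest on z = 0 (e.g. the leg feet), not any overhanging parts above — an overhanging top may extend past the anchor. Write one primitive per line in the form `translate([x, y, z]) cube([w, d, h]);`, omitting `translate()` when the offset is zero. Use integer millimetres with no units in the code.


translate([147, 344, 0]) cube([118, 118, 1477]);
translate([2220, 344, 0]) cube([118, 118, 1477]);
translate([265, 344, 177]) cube([1955, 118, 88]);
translate([265, 344, 1285]) cube([1955, 118, 88]);
translate([348, 462, 111]) cube([87, 16, 1278]);
translate([518, 462, 111]) cube([87, 16, 1278]);
translate([688, 462, 111]) cube([87, 16, 1278]);
translate([858, 462, 111]) cube([87, 16, 1278]);
translate([1028, 462, 111]) cube([87, 16, 1278]);
translate([1198, 462, 111]) cube([87, 16, 1278]);
translate([1368, 462, 111]) cube([87, 16, 1278]);
translate([1538, 462, 111]) cube([87, 16, 1278]);
translate([1708, 462, 111]) cube([87, 16, 1278]);
translate([1878, 462, 111]) cube([87, 16, 1278]);
translate([2048, 462, 111]) cube([87, 16, 1278]);
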